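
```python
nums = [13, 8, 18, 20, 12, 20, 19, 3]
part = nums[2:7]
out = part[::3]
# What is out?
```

nums has length 8. The slice nums[2:7] selects indices [2, 3, 4, 5, 6] (2->18, 3->20, 4->12, 5->20, 6->19), giving [18, 20, 12, 20, 19]. So part = [18, 20, 12, 20, 19]. part has length 5. The slice part[::3] selects indices [0, 3] (0->18, 3->20), giving [18, 20].

[18, 20]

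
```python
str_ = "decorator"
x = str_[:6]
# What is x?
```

str_ has length 9. The slice str_[:6] selects indices [0, 1, 2, 3, 4, 5] (0->'d', 1->'e', 2->'c', 3->'o', 4->'r', 5->'a'), giving 'decora'.

'decora'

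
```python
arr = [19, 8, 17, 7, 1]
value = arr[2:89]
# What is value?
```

arr has length 5. The slice arr[2:89] selects indices [2, 3, 4] (2->17, 3->7, 4->1), giving [17, 7, 1].

[17, 7, 1]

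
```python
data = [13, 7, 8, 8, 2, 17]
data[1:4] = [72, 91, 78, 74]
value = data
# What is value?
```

data starts as [13, 7, 8, 8, 2, 17] (length 6). The slice data[1:4] covers indices [1, 2, 3] with values [7, 8, 8]. Replacing that slice with [72, 91, 78, 74] (different length) produces [13, 72, 91, 78, 74, 2, 17].

[13, 72, 91, 78, 74, 2, 17]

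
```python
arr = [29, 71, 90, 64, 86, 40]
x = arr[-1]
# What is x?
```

arr has length 6. Negative index -1 maps to positive index 6 + (-1) = 5. arr[5] = 40.

40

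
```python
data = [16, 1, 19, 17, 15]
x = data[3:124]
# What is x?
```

data has length 5. The slice data[3:124] selects indices [3, 4] (3->17, 4->15), giving [17, 15].

[17, 15]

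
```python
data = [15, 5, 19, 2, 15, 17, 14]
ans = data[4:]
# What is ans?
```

data has length 7. The slice data[4:] selects indices [4, 5, 6] (4->15, 5->17, 6->14), giving [15, 17, 14].

[15, 17, 14]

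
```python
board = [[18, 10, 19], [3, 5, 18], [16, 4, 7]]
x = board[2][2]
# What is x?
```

board[2] = [16, 4, 7]. Taking column 2 of that row yields 7.

7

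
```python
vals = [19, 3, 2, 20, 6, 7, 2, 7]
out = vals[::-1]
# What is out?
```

vals has length 8. The slice vals[::-1] selects indices [7, 6, 5, 4, 3, 2, 1, 0] (7->7, 6->2, 5->7, 4->6, 3->20, 2->2, 1->3, 0->19), giving [7, 2, 7, 6, 20, 2, 3, 19].

[7, 2, 7, 6, 20, 2, 3, 19]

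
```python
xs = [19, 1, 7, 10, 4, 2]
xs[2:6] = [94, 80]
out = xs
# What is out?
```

xs starts as [19, 1, 7, 10, 4, 2] (length 6). The slice xs[2:6] covers indices [2, 3, 4, 5] with values [7, 10, 4, 2]. Replacing that slice with [94, 80] (different length) produces [19, 1, 94, 80].

[19, 1, 94, 80]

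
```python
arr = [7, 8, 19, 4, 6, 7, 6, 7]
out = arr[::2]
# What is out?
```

arr has length 8. The slice arr[::2] selects indices [0, 2, 4, 6] (0->7, 2->19, 4->6, 6->6), giving [7, 19, 6, 6].

[7, 19, 6, 6]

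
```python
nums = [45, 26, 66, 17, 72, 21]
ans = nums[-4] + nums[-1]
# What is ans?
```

nums has length 6. Negative index -4 maps to positive index 6 + (-4) = 2. nums[2] = 66.
nums has length 6. Negative index -1 maps to positive index 6 + (-1) = 5. nums[5] = 21.
Sum: 66 + 21 = 87.

87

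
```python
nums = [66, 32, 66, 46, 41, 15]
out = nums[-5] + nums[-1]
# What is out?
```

nums has length 6. Negative index -5 maps to positive index 6 + (-5) = 1. nums[1] = 32.
nums has length 6. Negative index -1 maps to positive index 6 + (-1) = 5. nums[5] = 15.
Sum: 32 + 15 = 47.

47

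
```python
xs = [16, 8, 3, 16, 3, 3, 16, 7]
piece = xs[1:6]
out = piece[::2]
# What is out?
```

xs has length 8. The slice xs[1:6] selects indices [1, 2, 3, 4, 5] (1->8, 2->3, 3->16, 4->3, 5->3), giving [8, 3, 16, 3, 3]. So piece = [8, 3, 16, 3, 3]. piece has length 5. The slice piece[::2] selects indices [0, 2, 4] (0->8, 2->16, 4->3), giving [8, 16, 3].

[8, 16, 3]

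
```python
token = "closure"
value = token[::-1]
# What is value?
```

token has length 7. The slice token[::-1] selects indices [6, 5, 4, 3, 2, 1, 0] (6->'e', 5->'r', 4->'u', 3->'s', 2->'o', 1->'l', 0->'c'), giving 'erusolc'.

'erusolc'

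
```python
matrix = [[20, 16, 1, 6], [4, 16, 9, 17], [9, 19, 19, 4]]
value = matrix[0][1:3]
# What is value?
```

matrix[0] = [20, 16, 1, 6]. matrix[0] has length 4. The slice matrix[0][1:3] selects indices [1, 2] (1->16, 2->1), giving [16, 1].

[16, 1]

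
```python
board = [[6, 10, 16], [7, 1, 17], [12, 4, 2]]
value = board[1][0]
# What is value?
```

board[1] = [7, 1, 17]. Taking column 0 of that row yields 7.

7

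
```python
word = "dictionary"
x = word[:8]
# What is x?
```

word has length 10. The slice word[:8] selects indices [0, 1, 2, 3, 4, 5, 6, 7] (0->'d', 1->'i', 2->'c', 3->'t', 4->'i', 5->'o', 6->'n', 7->'a'), giving 'dictiona'.

'dictiona'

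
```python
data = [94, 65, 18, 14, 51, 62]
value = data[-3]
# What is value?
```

data has length 6. Negative index -3 maps to positive index 6 + (-3) = 3. data[3] = 14.

14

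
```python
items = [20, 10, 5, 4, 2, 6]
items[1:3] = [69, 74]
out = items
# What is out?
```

items starts as [20, 10, 5, 4, 2, 6] (length 6). The slice items[1:3] covers indices [1, 2] with values [10, 5]. Replacing that slice with [69, 74] (same length) produces [20, 69, 74, 4, 2, 6].

[20, 69, 74, 4, 2, 6]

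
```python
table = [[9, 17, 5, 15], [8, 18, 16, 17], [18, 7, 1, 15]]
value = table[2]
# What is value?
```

table has 3 rows. Row 2 is [18, 7, 1, 15].

[18, 7, 1, 15]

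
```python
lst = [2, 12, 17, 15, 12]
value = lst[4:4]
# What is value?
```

lst has length 5. The slice lst[4:4] resolves to an empty index range, so the result is [].

[]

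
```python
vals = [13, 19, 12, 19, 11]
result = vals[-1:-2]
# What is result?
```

vals has length 5. The slice vals[-1:-2] resolves to an empty index range, so the result is [].

[]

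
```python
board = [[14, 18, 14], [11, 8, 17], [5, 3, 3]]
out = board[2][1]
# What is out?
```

board[2] = [5, 3, 3]. Taking column 1 of that row yields 3.

3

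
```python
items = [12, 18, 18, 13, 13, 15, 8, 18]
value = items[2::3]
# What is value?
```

items has length 8. The slice items[2::3] selects indices [2, 5] (2->18, 5->15), giving [18, 15].

[18, 15]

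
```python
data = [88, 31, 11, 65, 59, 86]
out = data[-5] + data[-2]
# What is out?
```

data has length 6. Negative index -5 maps to positive index 6 + (-5) = 1. data[1] = 31.
data has length 6. Negative index -2 maps to positive index 6 + (-2) = 4. data[4] = 59.
Sum: 31 + 59 = 90.

90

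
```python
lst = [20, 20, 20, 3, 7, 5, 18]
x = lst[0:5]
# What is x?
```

lst has length 7. The slice lst[0:5] selects indices [0, 1, 2, 3, 4] (0->20, 1->20, 2->20, 3->3, 4->7), giving [20, 20, 20, 3, 7].

[20, 20, 20, 3, 7]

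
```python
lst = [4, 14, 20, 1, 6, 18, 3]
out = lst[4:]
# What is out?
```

lst has length 7. The slice lst[4:] selects indices [4, 5, 6] (4->6, 5->18, 6->3), giving [6, 18, 3].

[6, 18, 3]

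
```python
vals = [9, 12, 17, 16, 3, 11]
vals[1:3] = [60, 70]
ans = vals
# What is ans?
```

vals starts as [9, 12, 17, 16, 3, 11] (length 6). The slice vals[1:3] covers indices [1, 2] with values [12, 17]. Replacing that slice with [60, 70] (same length) produces [9, 60, 70, 16, 3, 11].

[9, 60, 70, 16, 3, 11]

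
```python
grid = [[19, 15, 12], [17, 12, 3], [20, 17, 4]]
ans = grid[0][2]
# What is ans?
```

grid[0] = [19, 15, 12]. Taking column 2 of that row yields 12.

12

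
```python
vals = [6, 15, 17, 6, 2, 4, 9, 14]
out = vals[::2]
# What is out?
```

vals has length 8. The slice vals[::2] selects indices [0, 2, 4, 6] (0->6, 2->17, 4->2, 6->9), giving [6, 17, 2, 9].

[6, 17, 2, 9]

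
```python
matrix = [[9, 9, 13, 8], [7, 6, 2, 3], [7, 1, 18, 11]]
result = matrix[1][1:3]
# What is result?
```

matrix[1] = [7, 6, 2, 3]. matrix[1] has length 4. The slice matrix[1][1:3] selects indices [1, 2] (1->6, 2->2), giving [6, 2].

[6, 2]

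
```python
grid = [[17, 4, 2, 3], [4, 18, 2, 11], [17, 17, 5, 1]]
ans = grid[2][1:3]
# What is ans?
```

grid[2] = [17, 17, 5, 1]. grid[2] has length 4. The slice grid[2][1:3] selects indices [1, 2] (1->17, 2->5), giving [17, 5].

[17, 5]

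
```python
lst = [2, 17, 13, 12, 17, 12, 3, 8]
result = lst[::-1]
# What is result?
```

lst has length 8. The slice lst[::-1] selects indices [7, 6, 5, 4, 3, 2, 1, 0] (7->8, 6->3, 5->12, 4->17, 3->12, 2->13, 1->17, 0->2), giving [8, 3, 12, 17, 12, 13, 17, 2].

[8, 3, 12, 17, 12, 13, 17, 2]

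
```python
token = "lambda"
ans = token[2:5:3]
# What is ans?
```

token has length 6. The slice token[2:5:3] selects indices [2] (2->'m'), giving 'm'.

'm'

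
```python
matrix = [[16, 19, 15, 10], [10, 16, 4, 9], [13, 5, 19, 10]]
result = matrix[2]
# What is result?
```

matrix has 3 rows. Row 2 is [13, 5, 19, 10].

[13, 5, 19, 10]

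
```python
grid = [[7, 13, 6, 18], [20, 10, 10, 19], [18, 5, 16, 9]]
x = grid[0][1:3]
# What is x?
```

grid[0] = [7, 13, 6, 18]. grid[0] has length 4. The slice grid[0][1:3] selects indices [1, 2] (1->13, 2->6), giving [13, 6].

[13, 6]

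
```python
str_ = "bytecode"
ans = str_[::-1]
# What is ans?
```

str_ has length 8. The slice str_[::-1] selects indices [7, 6, 5, 4, 3, 2, 1, 0] (7->'e', 6->'d', 5->'o', 4->'c', 3->'e', 2->'t', 1->'y', 0->'b'), giving 'edocetyb'.

'edocetyb'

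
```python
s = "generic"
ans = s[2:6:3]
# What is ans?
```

s has length 7. The slice s[2:6:3] selects indices [2, 5] (2->'n', 5->'i'), giving 'ni'.

'ni'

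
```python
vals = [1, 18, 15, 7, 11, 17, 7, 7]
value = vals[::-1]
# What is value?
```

vals has length 8. The slice vals[::-1] selects indices [7, 6, 5, 4, 3, 2, 1, 0] (7->7, 6->7, 5->17, 4->11, 3->7, 2->15, 1->18, 0->1), giving [7, 7, 17, 11, 7, 15, 18, 1].

[7, 7, 17, 11, 7, 15, 18, 1]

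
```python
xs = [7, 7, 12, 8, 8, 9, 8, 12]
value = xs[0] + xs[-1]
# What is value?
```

xs has length 8. xs[0] = 7.
xs has length 8. Negative index -1 maps to positive index 8 + (-1) = 7. xs[7] = 12.
Sum: 7 + 12 = 19.

19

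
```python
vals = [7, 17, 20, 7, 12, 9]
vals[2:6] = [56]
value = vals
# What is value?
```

vals starts as [7, 17, 20, 7, 12, 9] (length 6). The slice vals[2:6] covers indices [2, 3, 4, 5] with values [20, 7, 12, 9]. Replacing that slice with [56] (different length) produces [7, 17, 56].

[7, 17, 56]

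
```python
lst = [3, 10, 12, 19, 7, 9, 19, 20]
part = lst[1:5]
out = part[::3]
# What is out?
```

lst has length 8. The slice lst[1:5] selects indices [1, 2, 3, 4] (1->10, 2->12, 3->19, 4->7), giving [10, 12, 19, 7]. So part = [10, 12, 19, 7]. part has length 4. The slice part[::3] selects indices [0, 3] (0->10, 3->7), giving [10, 7].

[10, 7]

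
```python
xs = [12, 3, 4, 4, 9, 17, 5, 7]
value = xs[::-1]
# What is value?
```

xs has length 8. The slice xs[::-1] selects indices [7, 6, 5, 4, 3, 2, 1, 0] (7->7, 6->5, 5->17, 4->9, 3->4, 2->4, 1->3, 0->12), giving [7, 5, 17, 9, 4, 4, 3, 12].

[7, 5, 17, 9, 4, 4, 3, 12]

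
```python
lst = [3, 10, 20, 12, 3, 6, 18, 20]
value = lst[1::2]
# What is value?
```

lst has length 8. The slice lst[1::2] selects indices [1, 3, 5, 7] (1->10, 3->12, 5->6, 7->20), giving [10, 12, 6, 20].

[10, 12, 6, 20]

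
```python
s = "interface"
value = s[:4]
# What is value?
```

s has length 9. The slice s[:4] selects indices [0, 1, 2, 3] (0->'i', 1->'n', 2->'t', 3->'e'), giving 'inte'.

'inte'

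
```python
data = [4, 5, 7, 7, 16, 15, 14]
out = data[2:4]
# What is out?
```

data has length 7. The slice data[2:4] selects indices [2, 3] (2->7, 3->7), giving [7, 7].

[7, 7]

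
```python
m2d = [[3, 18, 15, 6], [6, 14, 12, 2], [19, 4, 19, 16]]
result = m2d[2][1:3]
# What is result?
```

m2d[2] = [19, 4, 19, 16]. m2d[2] has length 4. The slice m2d[2][1:3] selects indices [1, 2] (1->4, 2->19), giving [4, 19].

[4, 19]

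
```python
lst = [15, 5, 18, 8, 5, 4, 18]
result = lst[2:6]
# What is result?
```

lst has length 7. The slice lst[2:6] selects indices [2, 3, 4, 5] (2->18, 3->8, 4->5, 5->4), giving [18, 8, 5, 4].

[18, 8, 5, 4]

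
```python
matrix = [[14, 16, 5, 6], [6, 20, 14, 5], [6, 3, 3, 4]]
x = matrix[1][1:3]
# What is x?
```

matrix[1] = [6, 20, 14, 5]. matrix[1] has length 4. The slice matrix[1][1:3] selects indices [1, 2] (1->20, 2->14), giving [20, 14].

[20, 14]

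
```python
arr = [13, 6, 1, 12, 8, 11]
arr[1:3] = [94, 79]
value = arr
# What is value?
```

arr starts as [13, 6, 1, 12, 8, 11] (length 6). The slice arr[1:3] covers indices [1, 2] with values [6, 1]. Replacing that slice with [94, 79] (same length) produces [13, 94, 79, 12, 8, 11].

[13, 94, 79, 12, 8, 11]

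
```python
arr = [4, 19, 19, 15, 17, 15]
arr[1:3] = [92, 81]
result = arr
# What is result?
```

arr starts as [4, 19, 19, 15, 17, 15] (length 6). The slice arr[1:3] covers indices [1, 2] with values [19, 19]. Replacing that slice with [92, 81] (same length) produces [4, 92, 81, 15, 17, 15].

[4, 92, 81, 15, 17, 15]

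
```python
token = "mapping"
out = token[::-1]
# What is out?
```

token has length 7. The slice token[::-1] selects indices [6, 5, 4, 3, 2, 1, 0] (6->'g', 5->'n', 4->'i', 3->'p', 2->'p', 1->'a', 0->'m'), giving 'gnippam'.

'gnippam'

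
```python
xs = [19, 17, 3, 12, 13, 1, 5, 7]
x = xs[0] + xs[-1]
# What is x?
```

xs has length 8. xs[0] = 19.
xs has length 8. Negative index -1 maps to positive index 8 + (-1) = 7. xs[7] = 7.
Sum: 19 + 7 = 26.

26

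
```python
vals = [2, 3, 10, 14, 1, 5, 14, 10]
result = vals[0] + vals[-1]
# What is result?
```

vals has length 8. vals[0] = 2.
vals has length 8. Negative index -1 maps to positive index 8 + (-1) = 7. vals[7] = 10.
Sum: 2 + 10 = 12.

12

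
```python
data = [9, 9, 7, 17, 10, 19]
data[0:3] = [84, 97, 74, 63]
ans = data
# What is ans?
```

data starts as [9, 9, 7, 17, 10, 19] (length 6). The slice data[0:3] covers indices [0, 1, 2] with values [9, 9, 7]. Replacing that slice with [84, 97, 74, 63] (different length) produces [84, 97, 74, 63, 17, 10, 19].

[84, 97, 74, 63, 17, 10, 19]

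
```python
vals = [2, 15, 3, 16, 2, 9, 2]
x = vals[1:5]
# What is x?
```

vals has length 7. The slice vals[1:5] selects indices [1, 2, 3, 4] (1->15, 2->3, 3->16, 4->2), giving [15, 3, 16, 2].

[15, 3, 16, 2]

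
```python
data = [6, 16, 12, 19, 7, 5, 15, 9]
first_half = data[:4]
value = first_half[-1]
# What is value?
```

data has length 8. The slice data[:4] selects indices [0, 1, 2, 3] (0->6, 1->16, 2->12, 3->19), giving [6, 16, 12, 19]. So first_half = [6, 16, 12, 19]. Then first_half[-1] = 19.

19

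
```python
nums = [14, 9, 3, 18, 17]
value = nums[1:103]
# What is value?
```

nums has length 5. The slice nums[1:103] selects indices [1, 2, 3, 4] (1->9, 2->3, 3->18, 4->17), giving [9, 3, 18, 17].

[9, 3, 18, 17]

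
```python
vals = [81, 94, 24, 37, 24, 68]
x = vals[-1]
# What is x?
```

vals has length 6. Negative index -1 maps to positive index 6 + (-1) = 5. vals[5] = 68.

68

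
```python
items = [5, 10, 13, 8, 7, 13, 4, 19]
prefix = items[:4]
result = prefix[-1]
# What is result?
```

items has length 8. The slice items[:4] selects indices [0, 1, 2, 3] (0->5, 1->10, 2->13, 3->8), giving [5, 10, 13, 8]. So prefix = [5, 10, 13, 8]. Then prefix[-1] = 8.

8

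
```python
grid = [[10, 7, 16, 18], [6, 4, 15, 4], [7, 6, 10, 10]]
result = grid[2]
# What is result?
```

grid has 3 rows. Row 2 is [7, 6, 10, 10].

[7, 6, 10, 10]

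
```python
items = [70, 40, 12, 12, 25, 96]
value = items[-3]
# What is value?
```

items has length 6. Negative index -3 maps to positive index 6 + (-3) = 3. items[3] = 12.

12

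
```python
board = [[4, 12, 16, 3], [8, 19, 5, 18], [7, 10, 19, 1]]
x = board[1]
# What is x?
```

board has 3 rows. Row 1 is [8, 19, 5, 18].

[8, 19, 5, 18]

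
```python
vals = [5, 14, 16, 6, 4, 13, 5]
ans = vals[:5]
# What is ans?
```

vals has length 7. The slice vals[:5] selects indices [0, 1, 2, 3, 4] (0->5, 1->14, 2->16, 3->6, 4->4), giving [5, 14, 16, 6, 4].

[5, 14, 16, 6, 4]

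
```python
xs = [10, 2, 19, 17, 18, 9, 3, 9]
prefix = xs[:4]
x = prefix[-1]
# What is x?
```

xs has length 8. The slice xs[:4] selects indices [0, 1, 2, 3] (0->10, 1->2, 2->19, 3->17), giving [10, 2, 19, 17]. So prefix = [10, 2, 19, 17]. Then prefix[-1] = 17.

17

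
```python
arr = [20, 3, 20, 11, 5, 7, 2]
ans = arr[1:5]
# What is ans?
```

arr has length 7. The slice arr[1:5] selects indices [1, 2, 3, 4] (1->3, 2->20, 3->11, 4->5), giving [3, 20, 11, 5].

[3, 20, 11, 5]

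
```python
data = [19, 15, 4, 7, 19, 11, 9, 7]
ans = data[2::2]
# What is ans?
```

data has length 8. The slice data[2::2] selects indices [2, 4, 6] (2->4, 4->19, 6->9), giving [4, 19, 9].

[4, 19, 9]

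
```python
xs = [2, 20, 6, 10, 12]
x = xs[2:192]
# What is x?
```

xs has length 5. The slice xs[2:192] selects indices [2, 3, 4] (2->6, 3->10, 4->12), giving [6, 10, 12].

[6, 10, 12]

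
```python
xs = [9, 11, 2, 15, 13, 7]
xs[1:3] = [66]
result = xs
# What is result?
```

xs starts as [9, 11, 2, 15, 13, 7] (length 6). The slice xs[1:3] covers indices [1, 2] with values [11, 2]. Replacing that slice with [66] (different length) produces [9, 66, 15, 13, 7].

[9, 66, 15, 13, 7]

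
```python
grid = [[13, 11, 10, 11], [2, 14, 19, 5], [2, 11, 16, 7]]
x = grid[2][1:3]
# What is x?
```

grid[2] = [2, 11, 16, 7]. grid[2] has length 4. The slice grid[2][1:3] selects indices [1, 2] (1->11, 2->16), giving [11, 16].

[11, 16]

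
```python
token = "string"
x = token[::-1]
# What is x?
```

token has length 6. The slice token[::-1] selects indices [5, 4, 3, 2, 1, 0] (5->'g', 4->'n', 3->'i', 2->'r', 1->'t', 0->'s'), giving 'gnirts'.

'gnirts'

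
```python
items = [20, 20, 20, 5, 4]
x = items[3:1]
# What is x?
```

items has length 5. The slice items[3:1] resolves to an empty index range, so the result is [].

[]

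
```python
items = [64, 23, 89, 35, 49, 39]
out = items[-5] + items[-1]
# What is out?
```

items has length 6. Negative index -5 maps to positive index 6 + (-5) = 1. items[1] = 23.
items has length 6. Negative index -1 maps to positive index 6 + (-1) = 5. items[5] = 39.
Sum: 23 + 39 = 62.

62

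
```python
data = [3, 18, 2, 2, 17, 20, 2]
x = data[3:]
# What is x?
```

data has length 7. The slice data[3:] selects indices [3, 4, 5, 6] (3->2, 4->17, 5->20, 6->2), giving [2, 17, 20, 2].

[2, 17, 20, 2]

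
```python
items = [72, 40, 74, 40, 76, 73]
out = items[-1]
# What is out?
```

items has length 6. Negative index -1 maps to positive index 6 + (-1) = 5. items[5] = 73.

73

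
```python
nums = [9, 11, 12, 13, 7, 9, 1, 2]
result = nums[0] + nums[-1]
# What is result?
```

nums has length 8. nums[0] = 9.
nums has length 8. Negative index -1 maps to positive index 8 + (-1) = 7. nums[7] = 2.
Sum: 9 + 2 = 11.

11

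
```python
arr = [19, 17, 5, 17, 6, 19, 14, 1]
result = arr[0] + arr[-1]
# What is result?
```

arr has length 8. arr[0] = 19.
arr has length 8. Negative index -1 maps to positive index 8 + (-1) = 7. arr[7] = 1.
Sum: 19 + 1 = 20.

20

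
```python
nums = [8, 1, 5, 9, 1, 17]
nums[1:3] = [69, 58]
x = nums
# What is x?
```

nums starts as [8, 1, 5, 9, 1, 17] (length 6). The slice nums[1:3] covers indices [1, 2] with values [1, 5]. Replacing that slice with [69, 58] (same length) produces [8, 69, 58, 9, 1, 17].

[8, 69, 58, 9, 1, 17]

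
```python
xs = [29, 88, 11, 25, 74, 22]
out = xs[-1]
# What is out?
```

xs has length 6. Negative index -1 maps to positive index 6 + (-1) = 5. xs[5] = 22.

22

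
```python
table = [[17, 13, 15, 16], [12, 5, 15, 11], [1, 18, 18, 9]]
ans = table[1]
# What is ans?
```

table has 3 rows. Row 1 is [12, 5, 15, 11].

[12, 5, 15, 11]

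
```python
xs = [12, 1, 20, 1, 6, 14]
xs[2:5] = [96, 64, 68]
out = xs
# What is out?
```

xs starts as [12, 1, 20, 1, 6, 14] (length 6). The slice xs[2:5] covers indices [2, 3, 4] with values [20, 1, 6]. Replacing that slice with [96, 64, 68] (same length) produces [12, 1, 96, 64, 68, 14].

[12, 1, 96, 64, 68, 14]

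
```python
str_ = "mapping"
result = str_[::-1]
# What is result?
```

str_ has length 7. The slice str_[::-1] selects indices [6, 5, 4, 3, 2, 1, 0] (6->'g', 5->'n', 4->'i', 3->'p', 2->'p', 1->'a', 0->'m'), giving 'gnippam'.

'gnippam'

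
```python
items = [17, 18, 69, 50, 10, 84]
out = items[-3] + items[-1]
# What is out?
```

items has length 6. Negative index -3 maps to positive index 6 + (-3) = 3. items[3] = 50.
items has length 6. Negative index -1 maps to positive index 6 + (-1) = 5. items[5] = 84.
Sum: 50 + 84 = 134.

134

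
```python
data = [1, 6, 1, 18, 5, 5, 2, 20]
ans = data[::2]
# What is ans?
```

data has length 8. The slice data[::2] selects indices [0, 2, 4, 6] (0->1, 2->1, 4->5, 6->2), giving [1, 1, 5, 2].

[1, 1, 5, 2]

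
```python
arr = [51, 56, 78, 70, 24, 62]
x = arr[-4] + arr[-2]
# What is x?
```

arr has length 6. Negative index -4 maps to positive index 6 + (-4) = 2. arr[2] = 78.
arr has length 6. Negative index -2 maps to positive index 6 + (-2) = 4. arr[4] = 24.
Sum: 78 + 24 = 102.

102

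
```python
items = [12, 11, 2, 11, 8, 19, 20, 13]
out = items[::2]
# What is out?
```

items has length 8. The slice items[::2] selects indices [0, 2, 4, 6] (0->12, 2->2, 4->8, 6->20), giving [12, 2, 8, 20].

[12, 2, 8, 20]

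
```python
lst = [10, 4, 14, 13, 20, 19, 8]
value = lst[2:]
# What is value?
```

lst has length 7. The slice lst[2:] selects indices [2, 3, 4, 5, 6] (2->14, 3->13, 4->20, 5->19, 6->8), giving [14, 13, 20, 19, 8].

[14, 13, 20, 19, 8]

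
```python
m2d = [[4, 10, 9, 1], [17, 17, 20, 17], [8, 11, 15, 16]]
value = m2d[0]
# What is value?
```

m2d has 3 rows. Row 0 is [4, 10, 9, 1].

[4, 10, 9, 1]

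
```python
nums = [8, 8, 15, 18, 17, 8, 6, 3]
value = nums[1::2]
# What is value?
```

nums has length 8. The slice nums[1::2] selects indices [1, 3, 5, 7] (1->8, 3->18, 5->8, 7->3), giving [8, 18, 8, 3].

[8, 18, 8, 3]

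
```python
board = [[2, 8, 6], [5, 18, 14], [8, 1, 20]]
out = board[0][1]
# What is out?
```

board[0] = [2, 8, 6]. Taking column 1 of that row yields 8.

8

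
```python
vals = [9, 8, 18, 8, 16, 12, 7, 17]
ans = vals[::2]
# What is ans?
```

vals has length 8. The slice vals[::2] selects indices [0, 2, 4, 6] (0->9, 2->18, 4->16, 6->7), giving [9, 18, 16, 7].

[9, 18, 16, 7]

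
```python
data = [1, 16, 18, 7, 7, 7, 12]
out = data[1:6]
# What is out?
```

data has length 7. The slice data[1:6] selects indices [1, 2, 3, 4, 5] (1->16, 2->18, 3->7, 4->7, 5->7), giving [16, 18, 7, 7, 7].

[16, 18, 7, 7, 7]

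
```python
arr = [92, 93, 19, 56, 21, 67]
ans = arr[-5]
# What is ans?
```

arr has length 6. Negative index -5 maps to positive index 6 + (-5) = 1. arr[1] = 93.

93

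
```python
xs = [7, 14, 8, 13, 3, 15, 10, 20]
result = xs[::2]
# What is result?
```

xs has length 8. The slice xs[::2] selects indices [0, 2, 4, 6] (0->7, 2->8, 4->3, 6->10), giving [7, 8, 3, 10].

[7, 8, 3, 10]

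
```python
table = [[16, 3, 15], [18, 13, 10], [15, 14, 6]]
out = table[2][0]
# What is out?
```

table[2] = [15, 14, 6]. Taking column 0 of that row yields 15.

15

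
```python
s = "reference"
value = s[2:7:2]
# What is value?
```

s has length 9. The slice s[2:7:2] selects indices [2, 4, 6] (2->'f', 4->'r', 6->'n'), giving 'frn'.

'frn'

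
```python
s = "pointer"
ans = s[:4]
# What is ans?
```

s has length 7. The slice s[:4] selects indices [0, 1, 2, 3] (0->'p', 1->'o', 2->'i', 3->'n'), giving 'poin'.

'poin'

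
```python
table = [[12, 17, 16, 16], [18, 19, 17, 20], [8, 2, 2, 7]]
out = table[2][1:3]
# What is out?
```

table[2] = [8, 2, 2, 7]. table[2] has length 4. The slice table[2][1:3] selects indices [1, 2] (1->2, 2->2), giving [2, 2].

[2, 2]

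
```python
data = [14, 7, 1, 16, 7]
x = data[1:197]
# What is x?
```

data has length 5. The slice data[1:197] selects indices [1, 2, 3, 4] (1->7, 2->1, 3->16, 4->7), giving [7, 1, 16, 7].

[7, 1, 16, 7]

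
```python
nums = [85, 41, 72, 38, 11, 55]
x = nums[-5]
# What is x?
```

nums has length 6. Negative index -5 maps to positive index 6 + (-5) = 1. nums[1] = 41.

41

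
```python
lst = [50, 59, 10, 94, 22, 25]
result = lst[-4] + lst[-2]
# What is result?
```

lst has length 6. Negative index -4 maps to positive index 6 + (-4) = 2. lst[2] = 10.
lst has length 6. Negative index -2 maps to positive index 6 + (-2) = 4. lst[4] = 22.
Sum: 10 + 22 = 32.

32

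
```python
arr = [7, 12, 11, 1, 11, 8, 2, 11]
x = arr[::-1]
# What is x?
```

arr has length 8. The slice arr[::-1] selects indices [7, 6, 5, 4, 3, 2, 1, 0] (7->11, 6->2, 5->8, 4->11, 3->1, 2->11, 1->12, 0->7), giving [11, 2, 8, 11, 1, 11, 12, 7].

[11, 2, 8, 11, 1, 11, 12, 7]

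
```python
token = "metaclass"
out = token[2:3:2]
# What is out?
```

token has length 9. The slice token[2:3:2] selects indices [2] (2->'t'), giving 't'.

't'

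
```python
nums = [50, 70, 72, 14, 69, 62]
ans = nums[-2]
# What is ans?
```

nums has length 6. Negative index -2 maps to positive index 6 + (-2) = 4. nums[4] = 69.

69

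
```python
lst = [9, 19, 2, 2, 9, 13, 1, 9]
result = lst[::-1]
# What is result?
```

lst has length 8. The slice lst[::-1] selects indices [7, 6, 5, 4, 3, 2, 1, 0] (7->9, 6->1, 5->13, 4->9, 3->2, 2->2, 1->19, 0->9), giving [9, 1, 13, 9, 2, 2, 19, 9].

[9, 1, 13, 9, 2, 2, 19, 9]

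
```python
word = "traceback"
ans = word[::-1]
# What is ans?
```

word has length 9. The slice word[::-1] selects indices [8, 7, 6, 5, 4, 3, 2, 1, 0] (8->'k', 7->'c', 6->'a', 5->'b', 4->'e', 3->'c', 2->'a', 1->'r', 0->'t'), giving 'kcabecart'.

'kcabecart'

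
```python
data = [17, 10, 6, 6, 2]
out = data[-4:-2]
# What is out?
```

data has length 5. The slice data[-4:-2] selects indices [1, 2] (1->10, 2->6), giving [10, 6].

[10, 6]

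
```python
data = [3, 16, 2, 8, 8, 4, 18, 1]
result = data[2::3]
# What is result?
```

data has length 8. The slice data[2::3] selects indices [2, 5] (2->2, 5->4), giving [2, 4].

[2, 4]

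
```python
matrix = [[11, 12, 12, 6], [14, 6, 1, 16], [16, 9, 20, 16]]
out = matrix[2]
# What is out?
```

matrix has 3 rows. Row 2 is [16, 9, 20, 16].

[16, 9, 20, 16]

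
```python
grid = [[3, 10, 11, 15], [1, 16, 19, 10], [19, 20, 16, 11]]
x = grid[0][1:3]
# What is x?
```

grid[0] = [3, 10, 11, 15]. grid[0] has length 4. The slice grid[0][1:3] selects indices [1, 2] (1->10, 2->11), giving [10, 11].

[10, 11]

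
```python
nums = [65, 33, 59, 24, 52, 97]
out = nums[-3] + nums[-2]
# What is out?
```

nums has length 6. Negative index -3 maps to positive index 6 + (-3) = 3. nums[3] = 24.
nums has length 6. Negative index -2 maps to positive index 6 + (-2) = 4. nums[4] = 52.
Sum: 24 + 52 = 76.

76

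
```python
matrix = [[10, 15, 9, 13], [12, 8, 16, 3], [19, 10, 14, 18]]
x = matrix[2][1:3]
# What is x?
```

matrix[2] = [19, 10, 14, 18]. matrix[2] has length 4. The slice matrix[2][1:3] selects indices [1, 2] (1->10, 2->14), giving [10, 14].

[10, 14]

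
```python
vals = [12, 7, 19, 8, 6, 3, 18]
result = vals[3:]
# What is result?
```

vals has length 7. The slice vals[3:] selects indices [3, 4, 5, 6] (3->8, 4->6, 5->3, 6->18), giving [8, 6, 3, 18].

[8, 6, 3, 18]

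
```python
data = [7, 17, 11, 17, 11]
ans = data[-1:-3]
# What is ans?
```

data has length 5. The slice data[-1:-3] resolves to an empty index range, so the result is [].

[]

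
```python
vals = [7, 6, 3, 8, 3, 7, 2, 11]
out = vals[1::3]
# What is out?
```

vals has length 8. The slice vals[1::3] selects indices [1, 4, 7] (1->6, 4->3, 7->11), giving [6, 3, 11].

[6, 3, 11]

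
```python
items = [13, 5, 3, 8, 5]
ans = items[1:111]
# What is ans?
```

items has length 5. The slice items[1:111] selects indices [1, 2, 3, 4] (1->5, 2->3, 3->8, 4->5), giving [5, 3, 8, 5].

[5, 3, 8, 5]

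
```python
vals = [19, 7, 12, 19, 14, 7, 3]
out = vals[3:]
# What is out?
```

vals has length 7. The slice vals[3:] selects indices [3, 4, 5, 6] (3->19, 4->14, 5->7, 6->3), giving [19, 14, 7, 3].

[19, 14, 7, 3]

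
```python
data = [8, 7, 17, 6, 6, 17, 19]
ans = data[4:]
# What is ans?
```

data has length 7. The slice data[4:] selects indices [4, 5, 6] (4->6, 5->17, 6->19), giving [6, 17, 19].

[6, 17, 19]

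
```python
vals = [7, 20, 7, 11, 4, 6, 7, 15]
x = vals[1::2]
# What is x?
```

vals has length 8. The slice vals[1::2] selects indices [1, 3, 5, 7] (1->20, 3->11, 5->6, 7->15), giving [20, 11, 6, 15].

[20, 11, 6, 15]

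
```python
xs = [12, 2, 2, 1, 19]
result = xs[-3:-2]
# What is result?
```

xs has length 5. The slice xs[-3:-2] selects indices [2] (2->2), giving [2].

[2]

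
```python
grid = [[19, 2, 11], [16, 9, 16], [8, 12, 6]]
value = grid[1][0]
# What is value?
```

grid[1] = [16, 9, 16]. Taking column 0 of that row yields 16.

16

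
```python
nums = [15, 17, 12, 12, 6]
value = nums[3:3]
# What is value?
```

nums has length 5. The slice nums[3:3] resolves to an empty index range, so the result is [].

[]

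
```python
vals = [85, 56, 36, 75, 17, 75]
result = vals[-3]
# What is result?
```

vals has length 6. Negative index -3 maps to positive index 6 + (-3) = 3. vals[3] = 75.

75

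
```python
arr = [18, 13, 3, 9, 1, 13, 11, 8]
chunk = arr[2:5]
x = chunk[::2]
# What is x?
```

arr has length 8. The slice arr[2:5] selects indices [2, 3, 4] (2->3, 3->9, 4->1), giving [3, 9, 1]. So chunk = [3, 9, 1]. chunk has length 3. The slice chunk[::2] selects indices [0, 2] (0->3, 2->1), giving [3, 1].

[3, 1]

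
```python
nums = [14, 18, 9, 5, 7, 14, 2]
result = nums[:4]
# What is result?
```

nums has length 7. The slice nums[:4] selects indices [0, 1, 2, 3] (0->14, 1->18, 2->9, 3->5), giving [14, 18, 9, 5].

[14, 18, 9, 5]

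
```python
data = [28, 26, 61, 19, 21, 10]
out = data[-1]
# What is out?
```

data has length 6. Negative index -1 maps to positive index 6 + (-1) = 5. data[5] = 10.

10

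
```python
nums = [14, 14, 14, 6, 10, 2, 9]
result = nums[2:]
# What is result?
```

nums has length 7. The slice nums[2:] selects indices [2, 3, 4, 5, 6] (2->14, 3->6, 4->10, 5->2, 6->9), giving [14, 6, 10, 2, 9].

[14, 6, 10, 2, 9]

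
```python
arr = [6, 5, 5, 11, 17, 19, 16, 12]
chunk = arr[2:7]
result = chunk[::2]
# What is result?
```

arr has length 8. The slice arr[2:7] selects indices [2, 3, 4, 5, 6] (2->5, 3->11, 4->17, 5->19, 6->16), giving [5, 11, 17, 19, 16]. So chunk = [5, 11, 17, 19, 16]. chunk has length 5. The slice chunk[::2] selects indices [0, 2, 4] (0->5, 2->17, 4->16), giving [5, 17, 16].

[5, 17, 16]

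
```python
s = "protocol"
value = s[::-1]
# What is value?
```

s has length 8. The slice s[::-1] selects indices [7, 6, 5, 4, 3, 2, 1, 0] (7->'l', 6->'o', 5->'c', 4->'o', 3->'t', 2->'o', 1->'r', 0->'p'), giving 'locotorp'.

'locotorp'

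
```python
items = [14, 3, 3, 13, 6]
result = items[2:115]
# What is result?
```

items has length 5. The slice items[2:115] selects indices [2, 3, 4] (2->3, 3->13, 4->6), giving [3, 13, 6].

[3, 13, 6]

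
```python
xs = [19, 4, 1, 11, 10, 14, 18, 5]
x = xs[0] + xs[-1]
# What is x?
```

xs has length 8. xs[0] = 19.
xs has length 8. Negative index -1 maps to positive index 8 + (-1) = 7. xs[7] = 5.
Sum: 19 + 5 = 24.

24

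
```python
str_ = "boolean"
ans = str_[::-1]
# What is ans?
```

str_ has length 7. The slice str_[::-1] selects indices [6, 5, 4, 3, 2, 1, 0] (6->'n', 5->'a', 4->'e', 3->'l', 2->'o', 1->'o', 0->'b'), giving 'naeloob'.

'naeloob'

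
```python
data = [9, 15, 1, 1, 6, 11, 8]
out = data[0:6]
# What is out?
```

data has length 7. The slice data[0:6] selects indices [0, 1, 2, 3, 4, 5] (0->9, 1->15, 2->1, 3->1, 4->6, 5->11), giving [9, 15, 1, 1, 6, 11].

[9, 15, 1, 1, 6, 11]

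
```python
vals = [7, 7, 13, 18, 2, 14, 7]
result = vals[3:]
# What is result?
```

vals has length 7. The slice vals[3:] selects indices [3, 4, 5, 6] (3->18, 4->2, 5->14, 6->7), giving [18, 2, 14, 7].

[18, 2, 14, 7]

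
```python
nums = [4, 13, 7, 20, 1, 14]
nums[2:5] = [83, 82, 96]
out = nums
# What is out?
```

nums starts as [4, 13, 7, 20, 1, 14] (length 6). The slice nums[2:5] covers indices [2, 3, 4] with values [7, 20, 1]. Replacing that slice with [83, 82, 96] (same length) produces [4, 13, 83, 82, 96, 14].

[4, 13, 83, 82, 96, 14]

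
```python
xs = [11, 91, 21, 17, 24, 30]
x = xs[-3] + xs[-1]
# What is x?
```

xs has length 6. Negative index -3 maps to positive index 6 + (-3) = 3. xs[3] = 17.
xs has length 6. Negative index -1 maps to positive index 6 + (-1) = 5. xs[5] = 30.
Sum: 17 + 30 = 47.

47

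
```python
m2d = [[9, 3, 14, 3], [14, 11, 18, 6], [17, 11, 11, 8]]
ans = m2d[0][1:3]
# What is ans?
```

m2d[0] = [9, 3, 14, 3]. m2d[0] has length 4. The slice m2d[0][1:3] selects indices [1, 2] (1->3, 2->14), giving [3, 14].

[3, 14]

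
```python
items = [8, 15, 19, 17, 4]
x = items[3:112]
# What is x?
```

items has length 5. The slice items[3:112] selects indices [3, 4] (3->17, 4->4), giving [17, 4].

[17, 4]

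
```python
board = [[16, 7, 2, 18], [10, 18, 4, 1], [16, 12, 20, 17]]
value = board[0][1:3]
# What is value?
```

board[0] = [16, 7, 2, 18]. board[0] has length 4. The slice board[0][1:3] selects indices [1, 2] (1->7, 2->2), giving [7, 2].

[7, 2]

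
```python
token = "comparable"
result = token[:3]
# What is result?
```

token has length 10. The slice token[:3] selects indices [0, 1, 2] (0->'c', 1->'o', 2->'m'), giving 'com'.

'com'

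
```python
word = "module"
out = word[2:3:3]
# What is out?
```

word has length 6. The slice word[2:3:3] selects indices [2] (2->'d'), giving 'd'.

'd'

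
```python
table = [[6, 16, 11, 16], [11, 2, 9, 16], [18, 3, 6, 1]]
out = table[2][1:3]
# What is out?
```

table[2] = [18, 3, 6, 1]. table[2] has length 4. The slice table[2][1:3] selects indices [1, 2] (1->3, 2->6), giving [3, 6].

[3, 6]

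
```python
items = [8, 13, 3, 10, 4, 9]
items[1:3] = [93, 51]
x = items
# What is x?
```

items starts as [8, 13, 3, 10, 4, 9] (length 6). The slice items[1:3] covers indices [1, 2] with values [13, 3]. Replacing that slice with [93, 51] (same length) produces [8, 93, 51, 10, 4, 9].

[8, 93, 51, 10, 4, 9]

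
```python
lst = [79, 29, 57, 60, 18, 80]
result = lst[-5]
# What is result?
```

lst has length 6. Negative index -5 maps to positive index 6 + (-5) = 1. lst[1] = 29.

29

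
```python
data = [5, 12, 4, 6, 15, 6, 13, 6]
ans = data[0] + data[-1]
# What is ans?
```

data has length 8. data[0] = 5.
data has length 8. Negative index -1 maps to positive index 8 + (-1) = 7. data[7] = 6.
Sum: 5 + 6 = 11.

11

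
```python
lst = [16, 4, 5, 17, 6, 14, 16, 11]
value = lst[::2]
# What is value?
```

lst has length 8. The slice lst[::2] selects indices [0, 2, 4, 6] (0->16, 2->5, 4->6, 6->16), giving [16, 5, 6, 16].

[16, 5, 6, 16]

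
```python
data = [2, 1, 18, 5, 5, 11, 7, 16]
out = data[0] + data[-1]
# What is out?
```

data has length 8. data[0] = 2.
data has length 8. Negative index -1 maps to positive index 8 + (-1) = 7. data[7] = 16.
Sum: 2 + 16 = 18.

18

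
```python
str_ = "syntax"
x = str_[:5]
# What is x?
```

str_ has length 6. The slice str_[:5] selects indices [0, 1, 2, 3, 4] (0->'s', 1->'y', 2->'n', 3->'t', 4->'a'), giving 'synta'.

'synta'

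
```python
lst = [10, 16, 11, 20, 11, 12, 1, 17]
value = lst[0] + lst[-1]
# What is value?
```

lst has length 8. lst[0] = 10.
lst has length 8. Negative index -1 maps to positive index 8 + (-1) = 7. lst[7] = 17.
Sum: 10 + 17 = 27.

27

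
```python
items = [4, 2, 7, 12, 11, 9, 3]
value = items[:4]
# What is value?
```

items has length 7. The slice items[:4] selects indices [0, 1, 2, 3] (0->4, 1->2, 2->7, 3->12), giving [4, 2, 7, 12].

[4, 2, 7, 12]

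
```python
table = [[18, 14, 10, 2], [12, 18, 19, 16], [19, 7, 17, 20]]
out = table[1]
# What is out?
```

table has 3 rows. Row 1 is [12, 18, 19, 16].

[12, 18, 19, 16]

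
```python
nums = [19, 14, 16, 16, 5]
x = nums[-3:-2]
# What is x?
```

nums has length 5. The slice nums[-3:-2] selects indices [2] (2->16), giving [16].

[16]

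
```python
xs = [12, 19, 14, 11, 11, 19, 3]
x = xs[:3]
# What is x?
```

xs has length 7. The slice xs[:3] selects indices [0, 1, 2] (0->12, 1->19, 2->14), giving [12, 19, 14].

[12, 19, 14]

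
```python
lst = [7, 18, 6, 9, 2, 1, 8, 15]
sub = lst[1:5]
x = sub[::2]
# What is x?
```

lst has length 8. The slice lst[1:5] selects indices [1, 2, 3, 4] (1->18, 2->6, 3->9, 4->2), giving [18, 6, 9, 2]. So sub = [18, 6, 9, 2]. sub has length 4. The slice sub[::2] selects indices [0, 2] (0->18, 2->9), giving [18, 9].

[18, 9]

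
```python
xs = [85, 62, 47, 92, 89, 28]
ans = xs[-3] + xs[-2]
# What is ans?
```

xs has length 6. Negative index -3 maps to positive index 6 + (-3) = 3. xs[3] = 92.
xs has length 6. Negative index -2 maps to positive index 6 + (-2) = 4. xs[4] = 89.
Sum: 92 + 89 = 181.

181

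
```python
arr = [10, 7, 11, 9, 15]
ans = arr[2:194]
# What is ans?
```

arr has length 5. The slice arr[2:194] selects indices [2, 3, 4] (2->11, 3->9, 4->15), giving [11, 9, 15].

[11, 9, 15]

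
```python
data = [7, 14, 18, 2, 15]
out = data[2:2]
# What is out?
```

data has length 5. The slice data[2:2] resolves to an empty index range, so the result is [].

[]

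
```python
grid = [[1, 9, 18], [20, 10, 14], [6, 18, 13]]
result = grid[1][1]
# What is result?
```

grid[1] = [20, 10, 14]. Taking column 1 of that row yields 10.

10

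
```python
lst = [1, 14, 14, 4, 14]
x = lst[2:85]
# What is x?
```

lst has length 5. The slice lst[2:85] selects indices [2, 3, 4] (2->14, 3->4, 4->14), giving [14, 4, 14].

[14, 4, 14]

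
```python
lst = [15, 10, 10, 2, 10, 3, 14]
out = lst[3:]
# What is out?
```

lst has length 7. The slice lst[3:] selects indices [3, 4, 5, 6] (3->2, 4->10, 5->3, 6->14), giving [2, 10, 3, 14].

[2, 10, 3, 14]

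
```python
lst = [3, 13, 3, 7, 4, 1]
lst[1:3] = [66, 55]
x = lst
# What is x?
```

lst starts as [3, 13, 3, 7, 4, 1] (length 6). The slice lst[1:3] covers indices [1, 2] with values [13, 3]. Replacing that slice with [66, 55] (same length) produces [3, 66, 55, 7, 4, 1].

[3, 66, 55, 7, 4, 1]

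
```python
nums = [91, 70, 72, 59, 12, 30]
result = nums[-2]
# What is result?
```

nums has length 6. Negative index -2 maps to positive index 6 + (-2) = 4. nums[4] = 12.

12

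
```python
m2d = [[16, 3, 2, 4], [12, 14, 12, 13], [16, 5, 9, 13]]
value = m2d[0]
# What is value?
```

m2d has 3 rows. Row 0 is [16, 3, 2, 4].

[16, 3, 2, 4]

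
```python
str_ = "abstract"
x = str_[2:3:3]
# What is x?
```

str_ has length 8. The slice str_[2:3:3] selects indices [2] (2->'s'), giving 's'.

's'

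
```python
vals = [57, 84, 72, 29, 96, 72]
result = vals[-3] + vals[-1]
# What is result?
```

vals has length 6. Negative index -3 maps to positive index 6 + (-3) = 3. vals[3] = 29.
vals has length 6. Negative index -1 maps to positive index 6 + (-1) = 5. vals[5] = 72.
Sum: 29 + 72 = 101.

101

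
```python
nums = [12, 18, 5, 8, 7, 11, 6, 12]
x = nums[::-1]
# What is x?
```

nums has length 8. The slice nums[::-1] selects indices [7, 6, 5, 4, 3, 2, 1, 0] (7->12, 6->6, 5->11, 4->7, 3->8, 2->5, 1->18, 0->12), giving [12, 6, 11, 7, 8, 5, 18, 12].

[12, 6, 11, 7, 8, 5, 18, 12]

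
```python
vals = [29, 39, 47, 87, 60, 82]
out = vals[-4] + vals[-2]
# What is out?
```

vals has length 6. Negative index -4 maps to positive index 6 + (-4) = 2. vals[2] = 47.
vals has length 6. Negative index -2 maps to positive index 6 + (-2) = 4. vals[4] = 60.
Sum: 47 + 60 = 107.

107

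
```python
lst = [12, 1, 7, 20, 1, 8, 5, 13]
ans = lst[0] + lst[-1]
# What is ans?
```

lst has length 8. lst[0] = 12.
lst has length 8. Negative index -1 maps to positive index 8 + (-1) = 7. lst[7] = 13.
Sum: 12 + 13 = 25.

25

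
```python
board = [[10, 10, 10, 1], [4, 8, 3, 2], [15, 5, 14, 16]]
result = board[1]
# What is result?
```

board has 3 rows. Row 1 is [4, 8, 3, 2].

[4, 8, 3, 2]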